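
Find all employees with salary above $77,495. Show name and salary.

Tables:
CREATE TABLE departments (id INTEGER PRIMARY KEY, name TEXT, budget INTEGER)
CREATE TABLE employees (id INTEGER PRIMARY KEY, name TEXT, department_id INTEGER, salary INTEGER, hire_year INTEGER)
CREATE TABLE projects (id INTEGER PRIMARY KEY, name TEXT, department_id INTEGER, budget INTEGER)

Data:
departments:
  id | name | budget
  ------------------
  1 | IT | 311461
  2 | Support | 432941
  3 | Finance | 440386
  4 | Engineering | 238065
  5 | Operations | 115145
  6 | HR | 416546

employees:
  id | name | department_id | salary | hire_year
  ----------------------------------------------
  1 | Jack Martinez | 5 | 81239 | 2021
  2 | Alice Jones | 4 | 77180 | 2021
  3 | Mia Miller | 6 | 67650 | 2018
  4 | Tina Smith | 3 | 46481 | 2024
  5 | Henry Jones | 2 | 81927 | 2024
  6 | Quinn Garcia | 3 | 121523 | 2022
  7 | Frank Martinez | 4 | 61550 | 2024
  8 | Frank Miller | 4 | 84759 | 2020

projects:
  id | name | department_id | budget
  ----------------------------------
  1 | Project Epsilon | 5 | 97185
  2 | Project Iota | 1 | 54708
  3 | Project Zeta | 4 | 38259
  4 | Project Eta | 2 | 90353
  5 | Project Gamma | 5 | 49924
SELECT name, salary FROM employees WHERE salary > 77495

Execution result:
name | salary
Jack Martinez | 81239
Henry Jones | 81927
Quinn Garcia | 121523
Frank Miller | 84759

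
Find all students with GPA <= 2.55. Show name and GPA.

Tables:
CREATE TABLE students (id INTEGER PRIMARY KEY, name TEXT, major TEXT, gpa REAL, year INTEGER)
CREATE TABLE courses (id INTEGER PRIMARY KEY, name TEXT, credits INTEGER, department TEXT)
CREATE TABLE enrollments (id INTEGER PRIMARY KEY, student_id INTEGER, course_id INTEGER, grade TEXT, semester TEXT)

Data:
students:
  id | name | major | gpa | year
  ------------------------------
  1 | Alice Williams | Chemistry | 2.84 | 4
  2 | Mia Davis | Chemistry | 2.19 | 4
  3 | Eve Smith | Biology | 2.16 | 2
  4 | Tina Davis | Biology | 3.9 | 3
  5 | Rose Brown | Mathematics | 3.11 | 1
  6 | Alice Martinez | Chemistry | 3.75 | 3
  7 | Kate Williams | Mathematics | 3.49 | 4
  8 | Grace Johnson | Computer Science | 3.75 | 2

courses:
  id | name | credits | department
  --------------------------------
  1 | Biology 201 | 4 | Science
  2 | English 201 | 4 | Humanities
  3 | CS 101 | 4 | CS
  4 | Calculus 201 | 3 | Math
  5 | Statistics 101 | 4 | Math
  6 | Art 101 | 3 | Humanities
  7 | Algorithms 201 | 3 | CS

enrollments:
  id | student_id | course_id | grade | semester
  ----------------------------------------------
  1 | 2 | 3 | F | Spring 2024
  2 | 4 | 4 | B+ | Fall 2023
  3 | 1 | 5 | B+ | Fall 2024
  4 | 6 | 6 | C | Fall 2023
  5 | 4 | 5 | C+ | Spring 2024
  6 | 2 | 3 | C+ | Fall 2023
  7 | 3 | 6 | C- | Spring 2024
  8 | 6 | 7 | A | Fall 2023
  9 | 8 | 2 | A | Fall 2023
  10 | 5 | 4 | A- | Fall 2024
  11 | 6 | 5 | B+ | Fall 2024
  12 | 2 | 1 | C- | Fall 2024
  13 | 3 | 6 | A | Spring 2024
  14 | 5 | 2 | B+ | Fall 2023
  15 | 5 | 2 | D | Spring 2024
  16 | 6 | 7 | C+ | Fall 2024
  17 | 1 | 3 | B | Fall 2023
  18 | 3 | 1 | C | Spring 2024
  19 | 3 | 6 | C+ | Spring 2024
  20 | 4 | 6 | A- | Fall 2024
SELECT name, gpa FROM students WHERE gpa <= 2.55

Execution result:
name | gpa
Mia Davis | 2.19
Eve Smith | 2.16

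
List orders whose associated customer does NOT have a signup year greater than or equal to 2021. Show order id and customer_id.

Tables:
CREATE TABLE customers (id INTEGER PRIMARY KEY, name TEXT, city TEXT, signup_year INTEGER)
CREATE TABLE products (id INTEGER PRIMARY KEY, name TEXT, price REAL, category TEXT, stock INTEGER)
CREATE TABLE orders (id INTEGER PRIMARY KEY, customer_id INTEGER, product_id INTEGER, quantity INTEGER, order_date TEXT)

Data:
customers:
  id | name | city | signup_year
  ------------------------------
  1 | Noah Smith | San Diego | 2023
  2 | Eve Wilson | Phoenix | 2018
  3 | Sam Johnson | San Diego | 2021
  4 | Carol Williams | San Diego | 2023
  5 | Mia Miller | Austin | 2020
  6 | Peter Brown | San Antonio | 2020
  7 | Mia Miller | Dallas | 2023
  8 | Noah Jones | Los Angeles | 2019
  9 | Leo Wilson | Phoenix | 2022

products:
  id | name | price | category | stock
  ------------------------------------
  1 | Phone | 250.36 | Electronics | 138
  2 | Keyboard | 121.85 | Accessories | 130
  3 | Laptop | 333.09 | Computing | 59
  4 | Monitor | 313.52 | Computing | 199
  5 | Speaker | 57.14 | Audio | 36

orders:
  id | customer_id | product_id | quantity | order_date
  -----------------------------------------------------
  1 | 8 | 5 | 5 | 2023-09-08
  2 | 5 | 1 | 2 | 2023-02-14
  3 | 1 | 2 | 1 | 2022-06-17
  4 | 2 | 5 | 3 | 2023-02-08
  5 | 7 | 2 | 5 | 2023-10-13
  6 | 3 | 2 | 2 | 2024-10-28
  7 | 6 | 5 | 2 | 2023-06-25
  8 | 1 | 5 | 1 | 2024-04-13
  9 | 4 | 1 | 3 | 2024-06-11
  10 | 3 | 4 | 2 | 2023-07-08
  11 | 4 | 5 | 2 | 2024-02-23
SELECT id, customer_id FROM orders WHERE customer_id NOT IN (SELECT id FROM customers WHERE signup_year >= 2021)

Execution result:
id | customer_id
1 | 8
2 | 5
4 | 2
7 | 6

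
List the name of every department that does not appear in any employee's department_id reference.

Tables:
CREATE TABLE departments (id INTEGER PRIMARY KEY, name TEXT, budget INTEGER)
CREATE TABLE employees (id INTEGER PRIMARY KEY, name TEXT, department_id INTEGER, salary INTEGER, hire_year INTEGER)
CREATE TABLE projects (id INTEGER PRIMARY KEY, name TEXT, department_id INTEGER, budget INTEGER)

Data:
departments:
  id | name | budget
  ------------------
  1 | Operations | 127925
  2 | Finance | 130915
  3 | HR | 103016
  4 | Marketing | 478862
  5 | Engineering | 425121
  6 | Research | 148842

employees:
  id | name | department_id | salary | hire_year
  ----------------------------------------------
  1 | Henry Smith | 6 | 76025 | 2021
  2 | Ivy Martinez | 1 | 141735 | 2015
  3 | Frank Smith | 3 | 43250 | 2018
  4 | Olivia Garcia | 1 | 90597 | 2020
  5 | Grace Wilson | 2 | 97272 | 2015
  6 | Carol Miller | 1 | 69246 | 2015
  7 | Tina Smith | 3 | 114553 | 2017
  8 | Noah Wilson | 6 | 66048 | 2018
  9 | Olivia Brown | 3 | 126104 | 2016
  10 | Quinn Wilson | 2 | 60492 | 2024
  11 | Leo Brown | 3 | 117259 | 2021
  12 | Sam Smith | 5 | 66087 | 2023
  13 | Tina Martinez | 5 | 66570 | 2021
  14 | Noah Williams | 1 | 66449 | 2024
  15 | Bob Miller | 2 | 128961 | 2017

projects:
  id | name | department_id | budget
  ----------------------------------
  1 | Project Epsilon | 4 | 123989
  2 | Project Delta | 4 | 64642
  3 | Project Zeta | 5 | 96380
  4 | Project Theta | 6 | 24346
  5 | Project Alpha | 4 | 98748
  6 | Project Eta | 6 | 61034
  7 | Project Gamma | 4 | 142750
SELECT p.name FROM departments p LEFT JOIN employees c ON c.department_id = p.id WHERE c.id IS NULL

Execution result:
Marketing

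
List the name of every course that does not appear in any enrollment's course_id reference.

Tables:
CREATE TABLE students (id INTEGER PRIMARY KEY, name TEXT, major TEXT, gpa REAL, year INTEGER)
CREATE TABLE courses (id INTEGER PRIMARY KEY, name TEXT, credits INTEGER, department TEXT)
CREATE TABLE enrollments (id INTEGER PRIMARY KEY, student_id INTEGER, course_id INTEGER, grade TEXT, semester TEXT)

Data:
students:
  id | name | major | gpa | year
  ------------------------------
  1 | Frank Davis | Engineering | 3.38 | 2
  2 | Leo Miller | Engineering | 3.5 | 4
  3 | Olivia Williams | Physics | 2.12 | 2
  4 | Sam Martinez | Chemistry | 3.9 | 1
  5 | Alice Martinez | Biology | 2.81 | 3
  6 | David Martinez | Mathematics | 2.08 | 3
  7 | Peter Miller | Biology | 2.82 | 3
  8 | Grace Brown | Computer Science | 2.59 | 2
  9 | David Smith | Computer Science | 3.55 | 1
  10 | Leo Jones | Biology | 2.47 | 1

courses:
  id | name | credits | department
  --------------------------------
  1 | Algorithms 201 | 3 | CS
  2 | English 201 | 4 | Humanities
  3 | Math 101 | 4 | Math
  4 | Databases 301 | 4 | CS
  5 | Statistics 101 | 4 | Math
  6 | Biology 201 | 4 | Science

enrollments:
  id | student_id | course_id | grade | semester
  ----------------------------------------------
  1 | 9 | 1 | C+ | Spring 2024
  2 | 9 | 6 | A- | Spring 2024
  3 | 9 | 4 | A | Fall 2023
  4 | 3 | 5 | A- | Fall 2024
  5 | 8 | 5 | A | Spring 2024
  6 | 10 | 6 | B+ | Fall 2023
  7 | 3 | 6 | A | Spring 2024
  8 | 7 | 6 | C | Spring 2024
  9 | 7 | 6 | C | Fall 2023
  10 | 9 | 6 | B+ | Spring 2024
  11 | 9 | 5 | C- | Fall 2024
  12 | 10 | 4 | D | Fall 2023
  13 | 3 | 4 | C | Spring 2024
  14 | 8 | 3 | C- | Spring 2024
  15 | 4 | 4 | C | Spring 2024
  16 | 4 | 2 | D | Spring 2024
SELECT p.name FROM courses p LEFT JOIN enrollments c ON c.course_id = p.id WHERE c.id IS NULL

Execution result:
(no rows)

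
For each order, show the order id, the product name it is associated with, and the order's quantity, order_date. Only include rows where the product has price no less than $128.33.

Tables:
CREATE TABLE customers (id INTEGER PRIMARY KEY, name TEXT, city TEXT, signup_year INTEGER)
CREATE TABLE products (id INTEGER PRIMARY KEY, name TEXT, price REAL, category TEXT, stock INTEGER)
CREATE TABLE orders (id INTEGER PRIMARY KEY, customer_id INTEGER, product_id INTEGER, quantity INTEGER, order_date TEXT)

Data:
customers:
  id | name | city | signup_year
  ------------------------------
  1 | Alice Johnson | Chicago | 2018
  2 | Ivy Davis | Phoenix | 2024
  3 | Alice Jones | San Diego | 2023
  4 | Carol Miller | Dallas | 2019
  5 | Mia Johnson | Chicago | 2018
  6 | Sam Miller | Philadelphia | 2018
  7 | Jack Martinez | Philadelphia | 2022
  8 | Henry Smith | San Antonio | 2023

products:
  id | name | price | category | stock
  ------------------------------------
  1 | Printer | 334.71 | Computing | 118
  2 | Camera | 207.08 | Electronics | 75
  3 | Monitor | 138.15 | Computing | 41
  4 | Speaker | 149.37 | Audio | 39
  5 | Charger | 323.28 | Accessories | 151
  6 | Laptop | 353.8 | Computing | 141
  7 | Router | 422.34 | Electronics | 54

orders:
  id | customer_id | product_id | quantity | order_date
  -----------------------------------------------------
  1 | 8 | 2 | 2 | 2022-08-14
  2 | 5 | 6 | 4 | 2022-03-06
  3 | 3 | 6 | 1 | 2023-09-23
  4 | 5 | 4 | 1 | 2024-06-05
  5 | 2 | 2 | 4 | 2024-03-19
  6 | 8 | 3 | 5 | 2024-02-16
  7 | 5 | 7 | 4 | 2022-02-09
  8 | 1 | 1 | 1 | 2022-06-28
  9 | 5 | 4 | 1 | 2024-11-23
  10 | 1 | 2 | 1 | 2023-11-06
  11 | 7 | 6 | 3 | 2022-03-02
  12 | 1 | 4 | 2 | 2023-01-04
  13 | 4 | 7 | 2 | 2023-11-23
SELECT c.id, p.name AS product, c.quantity, c.order_date FROM orders c JOIN products p ON c.product_id = p.id WHERE p.price >= 128.33

Execution result:
id | product | quantity | order_date
1 | Camera | 2 | 2022-08-14
2 | Laptop | 4 | 2022-03-06
3 | Laptop | 1 | 2023-09-23
4 | Speaker | 1 | 2024-06-05
5 | Camera | 4 | 2024-03-19
6 | Monitor | 5 | 2024-02-16
7 | Router | 4 | 2022-02-09
8 | Printer | 1 | 2022-06-28
9 | Speaker | 1 | 2024-11-23
10 | Camera | 1 | 2023-11-06
11 | Laptop | 3 | 2022-03-02
12 | Speaker | 2 | 2023-01-04
13 | Router | 2 | 2023-11-23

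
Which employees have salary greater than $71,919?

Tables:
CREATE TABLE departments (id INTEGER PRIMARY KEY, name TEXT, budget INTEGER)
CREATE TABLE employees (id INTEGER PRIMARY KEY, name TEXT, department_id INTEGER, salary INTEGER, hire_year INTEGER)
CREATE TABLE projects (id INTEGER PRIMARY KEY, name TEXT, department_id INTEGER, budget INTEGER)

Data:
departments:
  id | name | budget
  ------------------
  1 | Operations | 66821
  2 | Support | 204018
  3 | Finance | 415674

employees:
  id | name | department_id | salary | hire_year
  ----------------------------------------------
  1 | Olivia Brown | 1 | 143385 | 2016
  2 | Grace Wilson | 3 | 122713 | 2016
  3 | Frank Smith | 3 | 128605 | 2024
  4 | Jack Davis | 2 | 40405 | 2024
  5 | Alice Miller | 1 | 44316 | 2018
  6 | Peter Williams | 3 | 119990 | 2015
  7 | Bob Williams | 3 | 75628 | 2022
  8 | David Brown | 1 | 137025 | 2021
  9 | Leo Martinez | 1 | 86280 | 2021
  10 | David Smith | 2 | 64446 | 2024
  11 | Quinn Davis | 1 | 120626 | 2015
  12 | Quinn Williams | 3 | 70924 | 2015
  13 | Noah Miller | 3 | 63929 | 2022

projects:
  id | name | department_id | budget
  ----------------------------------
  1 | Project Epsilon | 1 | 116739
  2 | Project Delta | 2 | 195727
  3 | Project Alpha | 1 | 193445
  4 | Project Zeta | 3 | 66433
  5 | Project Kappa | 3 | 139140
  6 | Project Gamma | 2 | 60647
SELECT name, salary FROM employees WHERE salary > 71919

Execution result:
name | salary
Olivia Brown | 143385
Grace Wilson | 122713
Frank Smith | 128605
Peter Williams | 119990
Bob Williams | 75628
David Brown | 137025
Leo Martinez | 86280
Quinn Davis | 120626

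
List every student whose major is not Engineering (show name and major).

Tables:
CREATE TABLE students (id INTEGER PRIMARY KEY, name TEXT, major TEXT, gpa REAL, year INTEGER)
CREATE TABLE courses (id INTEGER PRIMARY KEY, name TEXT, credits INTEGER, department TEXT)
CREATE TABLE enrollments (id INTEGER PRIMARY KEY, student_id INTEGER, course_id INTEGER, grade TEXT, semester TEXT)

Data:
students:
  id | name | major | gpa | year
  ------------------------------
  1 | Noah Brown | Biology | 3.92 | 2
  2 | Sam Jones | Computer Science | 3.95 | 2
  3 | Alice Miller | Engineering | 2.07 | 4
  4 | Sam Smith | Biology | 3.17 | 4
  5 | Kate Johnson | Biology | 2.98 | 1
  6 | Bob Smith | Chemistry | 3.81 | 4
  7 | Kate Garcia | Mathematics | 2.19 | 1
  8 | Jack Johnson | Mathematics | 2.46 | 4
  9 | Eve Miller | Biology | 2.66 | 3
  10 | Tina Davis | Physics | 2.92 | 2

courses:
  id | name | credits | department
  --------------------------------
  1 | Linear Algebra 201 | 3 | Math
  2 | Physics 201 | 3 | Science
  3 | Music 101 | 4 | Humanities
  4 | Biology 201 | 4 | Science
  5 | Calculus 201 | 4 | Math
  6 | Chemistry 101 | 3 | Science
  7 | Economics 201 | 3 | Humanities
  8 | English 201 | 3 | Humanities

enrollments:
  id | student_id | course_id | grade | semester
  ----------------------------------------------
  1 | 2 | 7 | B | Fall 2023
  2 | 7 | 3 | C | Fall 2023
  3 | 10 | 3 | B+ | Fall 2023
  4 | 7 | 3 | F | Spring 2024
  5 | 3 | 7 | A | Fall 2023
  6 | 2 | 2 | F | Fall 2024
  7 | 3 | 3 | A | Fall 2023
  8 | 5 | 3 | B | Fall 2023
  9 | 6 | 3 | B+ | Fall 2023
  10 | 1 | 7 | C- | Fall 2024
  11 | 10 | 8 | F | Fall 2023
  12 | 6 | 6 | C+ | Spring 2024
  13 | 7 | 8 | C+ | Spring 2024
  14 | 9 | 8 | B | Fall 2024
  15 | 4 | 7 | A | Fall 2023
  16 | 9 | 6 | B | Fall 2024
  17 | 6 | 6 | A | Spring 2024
SELECT name, major FROM students WHERE major <> 'Engineering'

Execution result:
name | major
Noah Brown | Biology
Sam Jones | Computer Science
Sam Smith | Biology
Kate Johnson | Biology
Bob Smith | Chemistry
Kate Garcia | Mathematics
Jack Johnson | Mathematics
Eve Miller | Biology
Tina Davis | Physics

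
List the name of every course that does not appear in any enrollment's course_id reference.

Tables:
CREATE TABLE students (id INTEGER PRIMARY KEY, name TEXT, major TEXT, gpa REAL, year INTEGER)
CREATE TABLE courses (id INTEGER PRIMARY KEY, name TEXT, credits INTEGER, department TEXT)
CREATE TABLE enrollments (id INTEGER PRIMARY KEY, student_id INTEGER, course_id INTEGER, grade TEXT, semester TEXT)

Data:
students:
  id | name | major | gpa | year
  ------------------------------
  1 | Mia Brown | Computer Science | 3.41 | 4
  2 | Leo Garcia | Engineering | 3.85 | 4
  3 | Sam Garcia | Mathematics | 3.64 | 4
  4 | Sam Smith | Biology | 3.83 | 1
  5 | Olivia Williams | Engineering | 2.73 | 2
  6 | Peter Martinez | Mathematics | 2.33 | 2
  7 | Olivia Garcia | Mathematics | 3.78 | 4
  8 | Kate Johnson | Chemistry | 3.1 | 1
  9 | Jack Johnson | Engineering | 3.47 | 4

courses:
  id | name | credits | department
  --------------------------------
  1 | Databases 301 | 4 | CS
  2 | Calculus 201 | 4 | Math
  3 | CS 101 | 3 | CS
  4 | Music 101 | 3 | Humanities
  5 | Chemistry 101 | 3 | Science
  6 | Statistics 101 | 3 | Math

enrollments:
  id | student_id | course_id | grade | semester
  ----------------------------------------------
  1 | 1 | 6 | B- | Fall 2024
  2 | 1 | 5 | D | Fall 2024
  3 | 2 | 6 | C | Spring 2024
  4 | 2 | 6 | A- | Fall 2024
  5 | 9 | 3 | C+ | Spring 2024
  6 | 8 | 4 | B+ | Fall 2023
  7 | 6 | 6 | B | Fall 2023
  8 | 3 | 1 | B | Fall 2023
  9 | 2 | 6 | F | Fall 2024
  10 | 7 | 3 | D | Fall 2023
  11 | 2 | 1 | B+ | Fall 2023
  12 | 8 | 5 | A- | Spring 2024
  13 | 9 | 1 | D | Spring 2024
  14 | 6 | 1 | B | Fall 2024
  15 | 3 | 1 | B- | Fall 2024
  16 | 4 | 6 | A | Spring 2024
SELECT p.name FROM courses p LEFT JOIN enrollments c ON c.course_id = p.id WHERE c.id IS NULL

Execution result:
Calculus 201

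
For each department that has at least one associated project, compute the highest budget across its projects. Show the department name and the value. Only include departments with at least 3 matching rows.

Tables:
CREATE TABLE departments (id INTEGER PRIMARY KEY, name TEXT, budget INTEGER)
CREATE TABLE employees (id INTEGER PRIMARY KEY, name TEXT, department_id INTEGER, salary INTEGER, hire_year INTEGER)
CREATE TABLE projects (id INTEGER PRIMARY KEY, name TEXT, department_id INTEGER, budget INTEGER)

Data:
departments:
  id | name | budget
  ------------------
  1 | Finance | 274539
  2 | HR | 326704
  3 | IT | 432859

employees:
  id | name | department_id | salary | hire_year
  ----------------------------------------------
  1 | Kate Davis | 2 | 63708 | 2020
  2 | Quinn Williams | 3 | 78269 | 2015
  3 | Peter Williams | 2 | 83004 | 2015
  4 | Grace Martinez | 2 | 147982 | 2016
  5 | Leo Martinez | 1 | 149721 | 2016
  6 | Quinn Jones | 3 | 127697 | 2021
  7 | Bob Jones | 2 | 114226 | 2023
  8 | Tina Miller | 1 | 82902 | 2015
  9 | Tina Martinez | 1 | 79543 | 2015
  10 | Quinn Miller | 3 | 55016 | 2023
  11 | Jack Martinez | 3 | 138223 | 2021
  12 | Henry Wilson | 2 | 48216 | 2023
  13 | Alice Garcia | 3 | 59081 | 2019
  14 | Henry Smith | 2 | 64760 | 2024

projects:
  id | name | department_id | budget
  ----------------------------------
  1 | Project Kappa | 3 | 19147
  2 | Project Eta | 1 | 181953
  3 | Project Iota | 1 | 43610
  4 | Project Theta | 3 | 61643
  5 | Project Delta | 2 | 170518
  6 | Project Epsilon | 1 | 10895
SELECT p.name, MAX(c.budget) AS max_budget FROM projects c JOIN departments p ON c.department_id = p.id GROUP BY p.id, p.name HAVING COUNT(*) >= 3

Execution result:
name | max_budget
Finance | 181953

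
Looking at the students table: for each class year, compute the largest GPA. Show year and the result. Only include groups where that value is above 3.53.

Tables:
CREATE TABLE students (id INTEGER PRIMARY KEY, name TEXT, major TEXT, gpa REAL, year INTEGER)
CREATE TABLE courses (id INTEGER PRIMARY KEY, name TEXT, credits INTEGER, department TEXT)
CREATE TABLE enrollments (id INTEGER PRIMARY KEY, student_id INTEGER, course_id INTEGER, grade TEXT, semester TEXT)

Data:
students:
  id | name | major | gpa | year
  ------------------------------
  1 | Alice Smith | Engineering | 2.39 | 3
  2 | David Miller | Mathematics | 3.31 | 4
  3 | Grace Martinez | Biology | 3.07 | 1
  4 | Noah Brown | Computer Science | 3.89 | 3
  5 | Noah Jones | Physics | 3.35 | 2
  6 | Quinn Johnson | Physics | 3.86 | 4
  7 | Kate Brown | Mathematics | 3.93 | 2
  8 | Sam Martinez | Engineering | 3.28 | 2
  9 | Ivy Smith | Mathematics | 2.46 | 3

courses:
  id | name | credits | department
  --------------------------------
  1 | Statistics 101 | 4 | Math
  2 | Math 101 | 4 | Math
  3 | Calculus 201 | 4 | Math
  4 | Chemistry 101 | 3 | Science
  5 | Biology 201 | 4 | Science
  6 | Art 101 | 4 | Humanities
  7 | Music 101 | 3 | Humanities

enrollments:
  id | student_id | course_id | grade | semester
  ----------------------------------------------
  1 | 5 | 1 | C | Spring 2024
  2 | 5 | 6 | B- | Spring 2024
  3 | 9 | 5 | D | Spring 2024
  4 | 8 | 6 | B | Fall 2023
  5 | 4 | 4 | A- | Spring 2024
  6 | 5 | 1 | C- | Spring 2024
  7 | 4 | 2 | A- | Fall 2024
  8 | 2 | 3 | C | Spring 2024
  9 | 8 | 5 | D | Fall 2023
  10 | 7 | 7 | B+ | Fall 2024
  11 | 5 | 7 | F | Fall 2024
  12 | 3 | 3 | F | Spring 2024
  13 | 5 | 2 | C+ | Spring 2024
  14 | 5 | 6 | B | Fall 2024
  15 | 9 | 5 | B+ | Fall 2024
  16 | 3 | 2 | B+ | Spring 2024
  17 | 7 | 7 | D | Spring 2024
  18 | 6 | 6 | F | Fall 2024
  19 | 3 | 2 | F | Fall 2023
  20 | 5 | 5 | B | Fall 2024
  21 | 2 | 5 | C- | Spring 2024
SELECT year, MAX(gpa) AS max_gpa FROM students GROUP BY year HAVING MAX(gpa) > 3.53

Execution result:
year | max_gpa
2 | 3.93
3 | 3.89
4 | 3.86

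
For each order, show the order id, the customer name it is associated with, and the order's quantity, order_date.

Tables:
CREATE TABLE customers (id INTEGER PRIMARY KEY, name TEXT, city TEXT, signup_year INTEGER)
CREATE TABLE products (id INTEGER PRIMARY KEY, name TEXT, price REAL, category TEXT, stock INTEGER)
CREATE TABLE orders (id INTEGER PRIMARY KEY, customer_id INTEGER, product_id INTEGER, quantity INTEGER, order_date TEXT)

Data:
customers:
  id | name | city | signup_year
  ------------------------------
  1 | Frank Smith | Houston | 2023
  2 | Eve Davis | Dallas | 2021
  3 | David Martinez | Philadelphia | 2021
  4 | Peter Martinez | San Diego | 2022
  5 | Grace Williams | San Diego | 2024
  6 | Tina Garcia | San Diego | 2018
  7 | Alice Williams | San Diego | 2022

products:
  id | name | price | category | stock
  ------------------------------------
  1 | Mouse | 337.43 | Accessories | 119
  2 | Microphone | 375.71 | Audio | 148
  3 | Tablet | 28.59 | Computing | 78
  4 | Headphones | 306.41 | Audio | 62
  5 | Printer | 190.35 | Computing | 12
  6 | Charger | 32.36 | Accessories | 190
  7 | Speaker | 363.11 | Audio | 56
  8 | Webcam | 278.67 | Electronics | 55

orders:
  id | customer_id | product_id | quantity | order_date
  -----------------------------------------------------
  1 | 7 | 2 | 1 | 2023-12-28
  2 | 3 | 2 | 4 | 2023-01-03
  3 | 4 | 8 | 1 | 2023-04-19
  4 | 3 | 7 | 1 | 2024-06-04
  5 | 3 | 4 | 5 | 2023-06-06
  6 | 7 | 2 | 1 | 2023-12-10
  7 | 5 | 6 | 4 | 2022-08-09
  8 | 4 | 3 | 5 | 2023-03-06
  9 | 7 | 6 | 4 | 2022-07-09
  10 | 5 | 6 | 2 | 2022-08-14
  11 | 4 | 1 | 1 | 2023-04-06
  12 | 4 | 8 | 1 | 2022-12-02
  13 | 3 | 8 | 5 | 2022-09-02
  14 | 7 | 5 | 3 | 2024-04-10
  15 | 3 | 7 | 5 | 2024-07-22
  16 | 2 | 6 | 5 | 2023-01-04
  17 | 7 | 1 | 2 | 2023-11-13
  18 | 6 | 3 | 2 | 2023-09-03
SELECT c.id, p.name AS customer, c.quantity, c.order_date FROM orders c JOIN customers p ON c.customer_id = p.id

Execution result:
id | customer | quantity | order_date
1 | Alice Williams | 1 | 2023-12-28
2 | David Martinez | 4 | 2023-01-03
3 | Peter Martinez | 1 | 2023-04-19
4 | David Martinez | 1 | 2024-06-04
5 | David Martinez | 5 | 2023-06-06
6 | Alice Williams | 1 | 2023-12-10
7 | Grace Williams | 4 | 2022-08-09
8 | Peter Martinez | 5 | 2023-03-06
9 | Alice Williams | 4 | 2022-07-09
10 | Grace Williams | 2 | 2022-08-14
11 | Peter Martinez | 1 | 2023-04-06
12 | Peter Martinez | 1 | 2022-12-02
13 | David Martinez | 5 | 2022-09-02
14 | Alice Williams | 3 | 2024-04-10
15 | David Martinez | 5 | 2024-07-22
16 | Eve Davis | 5 | 2023-01-04
17 | Alice Williams | 2 | 2023-11-13
18 | Tina Garcia | 2 | 2023-09-03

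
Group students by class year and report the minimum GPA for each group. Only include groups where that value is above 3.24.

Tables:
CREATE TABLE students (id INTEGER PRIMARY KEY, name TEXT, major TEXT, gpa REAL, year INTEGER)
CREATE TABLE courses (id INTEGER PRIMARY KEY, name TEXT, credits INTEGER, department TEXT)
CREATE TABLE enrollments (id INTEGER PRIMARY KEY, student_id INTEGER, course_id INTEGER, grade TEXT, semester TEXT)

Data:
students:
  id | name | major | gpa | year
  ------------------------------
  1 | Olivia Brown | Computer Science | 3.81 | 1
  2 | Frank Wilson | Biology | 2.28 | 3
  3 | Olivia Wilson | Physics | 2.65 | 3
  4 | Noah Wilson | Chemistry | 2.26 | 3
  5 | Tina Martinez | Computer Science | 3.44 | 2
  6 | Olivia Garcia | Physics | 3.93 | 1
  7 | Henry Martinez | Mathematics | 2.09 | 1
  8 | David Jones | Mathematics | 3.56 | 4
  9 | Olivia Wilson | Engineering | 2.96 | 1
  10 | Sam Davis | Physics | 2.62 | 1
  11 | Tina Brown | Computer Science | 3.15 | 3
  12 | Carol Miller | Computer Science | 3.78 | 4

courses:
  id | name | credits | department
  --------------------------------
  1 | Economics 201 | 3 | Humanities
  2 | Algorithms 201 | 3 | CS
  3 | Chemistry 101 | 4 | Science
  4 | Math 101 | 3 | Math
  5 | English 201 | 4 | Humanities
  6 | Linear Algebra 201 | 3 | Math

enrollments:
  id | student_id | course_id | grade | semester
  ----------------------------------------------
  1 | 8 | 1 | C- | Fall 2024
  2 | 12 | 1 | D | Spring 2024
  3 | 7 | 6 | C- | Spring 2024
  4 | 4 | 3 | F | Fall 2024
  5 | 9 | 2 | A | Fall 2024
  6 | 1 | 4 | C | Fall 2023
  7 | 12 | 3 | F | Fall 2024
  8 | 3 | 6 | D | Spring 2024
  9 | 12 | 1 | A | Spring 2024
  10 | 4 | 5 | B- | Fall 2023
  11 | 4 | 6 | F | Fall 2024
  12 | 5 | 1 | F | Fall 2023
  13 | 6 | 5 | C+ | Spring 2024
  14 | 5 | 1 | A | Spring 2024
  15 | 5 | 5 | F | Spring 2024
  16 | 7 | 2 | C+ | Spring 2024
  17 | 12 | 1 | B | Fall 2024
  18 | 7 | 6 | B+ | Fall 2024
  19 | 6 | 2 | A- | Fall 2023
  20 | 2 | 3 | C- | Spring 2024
SELECT year, MIN(gpa) AS min_gpa FROM students GROUP BY year HAVING MIN(gpa) > 3.24

Execution result:
year | min_gpa
2 | 3.44
4 | 3.56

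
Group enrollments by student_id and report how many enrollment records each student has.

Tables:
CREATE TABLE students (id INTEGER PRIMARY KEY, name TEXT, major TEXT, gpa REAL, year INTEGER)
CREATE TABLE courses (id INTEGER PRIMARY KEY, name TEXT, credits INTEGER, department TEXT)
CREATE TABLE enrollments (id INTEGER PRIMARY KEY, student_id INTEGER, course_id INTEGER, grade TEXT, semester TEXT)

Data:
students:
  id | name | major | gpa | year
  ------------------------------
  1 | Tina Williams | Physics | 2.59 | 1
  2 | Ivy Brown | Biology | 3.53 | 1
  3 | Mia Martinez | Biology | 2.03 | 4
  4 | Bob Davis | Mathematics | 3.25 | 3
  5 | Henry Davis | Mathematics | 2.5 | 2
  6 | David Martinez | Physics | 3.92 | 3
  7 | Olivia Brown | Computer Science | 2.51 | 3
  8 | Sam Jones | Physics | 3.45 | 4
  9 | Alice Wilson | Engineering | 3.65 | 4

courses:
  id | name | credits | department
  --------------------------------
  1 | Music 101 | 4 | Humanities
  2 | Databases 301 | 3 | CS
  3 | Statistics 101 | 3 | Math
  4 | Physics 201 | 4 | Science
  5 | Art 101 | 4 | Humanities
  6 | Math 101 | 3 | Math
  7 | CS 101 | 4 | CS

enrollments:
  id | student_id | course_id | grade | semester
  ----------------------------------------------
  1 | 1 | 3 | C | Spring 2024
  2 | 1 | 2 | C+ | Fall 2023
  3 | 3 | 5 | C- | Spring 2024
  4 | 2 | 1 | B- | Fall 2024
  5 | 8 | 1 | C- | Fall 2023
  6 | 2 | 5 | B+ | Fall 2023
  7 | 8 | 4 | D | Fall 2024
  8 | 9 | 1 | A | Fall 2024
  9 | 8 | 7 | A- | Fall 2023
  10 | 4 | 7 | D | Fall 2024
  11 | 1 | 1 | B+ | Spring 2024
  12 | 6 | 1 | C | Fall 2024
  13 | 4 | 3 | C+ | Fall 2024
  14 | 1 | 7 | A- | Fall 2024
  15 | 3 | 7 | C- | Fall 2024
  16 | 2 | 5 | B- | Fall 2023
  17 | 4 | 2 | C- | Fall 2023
SELECT student_id, COUNT(*) AS enrollment_count FROM enrollments GROUP BY student_id

Execution result:
student_id | enrollment_count
1 | 4
2 | 3
3 | 2
4 | 3
6 | 1
8 | 3
9 | 1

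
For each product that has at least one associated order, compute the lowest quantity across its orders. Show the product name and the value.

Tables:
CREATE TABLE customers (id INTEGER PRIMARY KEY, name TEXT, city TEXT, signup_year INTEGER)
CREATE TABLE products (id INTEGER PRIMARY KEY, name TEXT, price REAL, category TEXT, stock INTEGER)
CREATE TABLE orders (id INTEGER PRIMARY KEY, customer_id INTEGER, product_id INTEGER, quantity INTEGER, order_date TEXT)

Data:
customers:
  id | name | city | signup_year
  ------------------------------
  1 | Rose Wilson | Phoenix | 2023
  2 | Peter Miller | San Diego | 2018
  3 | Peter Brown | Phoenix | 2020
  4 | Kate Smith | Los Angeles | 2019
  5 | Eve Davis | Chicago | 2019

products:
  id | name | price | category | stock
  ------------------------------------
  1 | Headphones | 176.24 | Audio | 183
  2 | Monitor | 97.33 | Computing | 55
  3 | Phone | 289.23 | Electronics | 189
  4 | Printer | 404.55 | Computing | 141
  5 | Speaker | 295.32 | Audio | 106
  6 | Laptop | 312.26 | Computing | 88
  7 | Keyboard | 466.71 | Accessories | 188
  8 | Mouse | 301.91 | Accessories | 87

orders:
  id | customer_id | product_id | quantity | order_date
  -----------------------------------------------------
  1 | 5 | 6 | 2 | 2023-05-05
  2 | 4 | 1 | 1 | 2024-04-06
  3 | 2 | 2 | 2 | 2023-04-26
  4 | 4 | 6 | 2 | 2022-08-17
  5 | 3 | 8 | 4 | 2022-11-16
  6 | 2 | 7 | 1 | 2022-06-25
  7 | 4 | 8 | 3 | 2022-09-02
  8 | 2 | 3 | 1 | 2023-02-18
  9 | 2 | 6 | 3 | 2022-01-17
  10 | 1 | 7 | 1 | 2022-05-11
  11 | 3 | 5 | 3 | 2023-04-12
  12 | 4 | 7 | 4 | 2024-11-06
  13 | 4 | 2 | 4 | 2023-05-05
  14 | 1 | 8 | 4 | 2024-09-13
SELECT p.name, MIN(c.quantity) AS min_quantity FROM orders c JOIN products p ON c.product_id = p.id GROUP BY p.id, p.name

Execution result:
name | min_quantity
Headphones | 1
Monitor | 2
Phone | 1
Speaker | 3
Laptop | 2
Keyboard | 1
Mouse | 3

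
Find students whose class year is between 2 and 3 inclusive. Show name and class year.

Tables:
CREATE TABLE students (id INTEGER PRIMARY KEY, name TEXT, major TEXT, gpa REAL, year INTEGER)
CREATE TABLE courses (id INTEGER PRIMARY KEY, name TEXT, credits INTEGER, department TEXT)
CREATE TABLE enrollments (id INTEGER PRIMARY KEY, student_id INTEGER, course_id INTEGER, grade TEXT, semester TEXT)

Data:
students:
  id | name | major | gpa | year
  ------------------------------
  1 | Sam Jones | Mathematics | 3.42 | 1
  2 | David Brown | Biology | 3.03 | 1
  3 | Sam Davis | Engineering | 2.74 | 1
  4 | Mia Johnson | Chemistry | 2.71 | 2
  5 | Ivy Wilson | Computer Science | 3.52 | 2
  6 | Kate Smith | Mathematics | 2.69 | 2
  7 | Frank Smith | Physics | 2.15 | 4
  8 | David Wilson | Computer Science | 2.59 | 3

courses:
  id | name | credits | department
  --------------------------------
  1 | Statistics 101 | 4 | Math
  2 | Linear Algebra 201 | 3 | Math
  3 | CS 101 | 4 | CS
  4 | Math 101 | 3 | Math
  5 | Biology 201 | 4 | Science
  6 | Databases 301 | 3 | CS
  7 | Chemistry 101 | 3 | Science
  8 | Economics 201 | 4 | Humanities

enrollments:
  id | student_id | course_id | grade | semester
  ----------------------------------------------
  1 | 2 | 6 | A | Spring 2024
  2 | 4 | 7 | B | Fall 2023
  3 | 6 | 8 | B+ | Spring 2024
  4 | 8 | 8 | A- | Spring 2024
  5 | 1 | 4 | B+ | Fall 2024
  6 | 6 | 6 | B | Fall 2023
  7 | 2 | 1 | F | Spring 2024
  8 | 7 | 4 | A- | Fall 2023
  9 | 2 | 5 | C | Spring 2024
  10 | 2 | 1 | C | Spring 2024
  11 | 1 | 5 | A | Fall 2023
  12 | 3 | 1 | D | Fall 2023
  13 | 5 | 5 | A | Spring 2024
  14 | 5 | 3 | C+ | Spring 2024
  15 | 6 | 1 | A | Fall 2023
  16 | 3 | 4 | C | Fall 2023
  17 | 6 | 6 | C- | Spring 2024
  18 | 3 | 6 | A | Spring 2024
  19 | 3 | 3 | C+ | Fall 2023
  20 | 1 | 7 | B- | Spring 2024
SELECT name, year FROM students WHERE year BETWEEN 2 AND 3

Execution result:
name | year
Mia Johnson | 2
Ivy Wilson | 2
Kate Smith | 2
David Wilson | 3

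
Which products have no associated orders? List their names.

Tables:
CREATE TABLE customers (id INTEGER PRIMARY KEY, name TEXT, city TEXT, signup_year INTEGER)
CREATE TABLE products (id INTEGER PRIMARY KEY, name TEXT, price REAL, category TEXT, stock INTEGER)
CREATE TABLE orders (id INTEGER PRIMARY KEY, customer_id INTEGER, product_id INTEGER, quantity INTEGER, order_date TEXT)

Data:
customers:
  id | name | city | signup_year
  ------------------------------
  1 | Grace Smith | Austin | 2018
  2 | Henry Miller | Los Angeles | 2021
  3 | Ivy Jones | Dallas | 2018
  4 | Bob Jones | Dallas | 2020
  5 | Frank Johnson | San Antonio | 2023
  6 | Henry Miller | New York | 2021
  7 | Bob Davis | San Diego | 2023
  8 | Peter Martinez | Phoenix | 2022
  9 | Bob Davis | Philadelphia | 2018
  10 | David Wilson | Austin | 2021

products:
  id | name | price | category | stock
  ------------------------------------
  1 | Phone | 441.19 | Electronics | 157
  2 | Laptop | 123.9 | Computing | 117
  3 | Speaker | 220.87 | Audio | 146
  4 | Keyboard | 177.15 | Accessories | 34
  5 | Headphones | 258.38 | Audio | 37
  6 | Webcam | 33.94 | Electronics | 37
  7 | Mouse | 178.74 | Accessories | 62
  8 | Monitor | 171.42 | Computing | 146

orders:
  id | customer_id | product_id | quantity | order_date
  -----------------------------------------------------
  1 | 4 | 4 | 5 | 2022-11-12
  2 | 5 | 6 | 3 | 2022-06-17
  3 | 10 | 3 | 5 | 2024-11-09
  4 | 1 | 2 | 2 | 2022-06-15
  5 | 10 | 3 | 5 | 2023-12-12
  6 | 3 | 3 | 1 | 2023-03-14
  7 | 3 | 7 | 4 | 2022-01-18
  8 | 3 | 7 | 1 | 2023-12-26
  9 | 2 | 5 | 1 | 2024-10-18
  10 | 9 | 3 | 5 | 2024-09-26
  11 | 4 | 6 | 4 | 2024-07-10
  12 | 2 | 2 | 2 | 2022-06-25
SELECT p.name FROM products p LEFT JOIN orders c ON c.product_id = p.id WHERE c.id IS NULL

Execution result:
name
Phone
Monitor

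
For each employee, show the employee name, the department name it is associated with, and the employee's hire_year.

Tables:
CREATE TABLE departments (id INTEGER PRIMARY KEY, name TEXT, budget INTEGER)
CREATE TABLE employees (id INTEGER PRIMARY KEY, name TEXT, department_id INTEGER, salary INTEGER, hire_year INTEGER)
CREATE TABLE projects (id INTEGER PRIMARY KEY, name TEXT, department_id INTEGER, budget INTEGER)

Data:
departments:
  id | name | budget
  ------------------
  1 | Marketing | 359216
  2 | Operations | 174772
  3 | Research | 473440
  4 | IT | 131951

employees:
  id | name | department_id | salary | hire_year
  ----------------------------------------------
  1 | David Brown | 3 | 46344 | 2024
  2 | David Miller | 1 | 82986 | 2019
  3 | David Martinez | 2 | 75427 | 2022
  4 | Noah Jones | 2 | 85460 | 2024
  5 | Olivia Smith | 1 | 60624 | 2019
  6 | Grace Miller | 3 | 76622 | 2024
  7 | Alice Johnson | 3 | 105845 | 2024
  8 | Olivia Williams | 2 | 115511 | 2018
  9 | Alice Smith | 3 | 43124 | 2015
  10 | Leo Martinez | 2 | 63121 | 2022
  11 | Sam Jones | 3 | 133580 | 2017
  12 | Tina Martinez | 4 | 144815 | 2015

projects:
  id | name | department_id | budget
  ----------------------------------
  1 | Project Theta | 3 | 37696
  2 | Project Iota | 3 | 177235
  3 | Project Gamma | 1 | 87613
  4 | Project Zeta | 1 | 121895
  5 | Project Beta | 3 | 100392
SELECT c.name, p.name AS department, c.hire_year FROM employees c JOIN departments p ON c.department_id = p.id

Execution result:
name | department | hire_year
David Brown | Research | 2024
David Miller | Marketing | 2019
David Martinez | Operations | 2022
Noah Jones | Operations | 2024
Olivia Smith | Marketing | 2019
Grace Miller | Research | 2024
Alice Johnson | Research | 2024
Olivia Williams | Operations | 2018
Alice Smith | Research | 2015
Leo Martinez | Operations | 2022
Sam Jones | Research | 2017
Tina Martinez | IT | 2015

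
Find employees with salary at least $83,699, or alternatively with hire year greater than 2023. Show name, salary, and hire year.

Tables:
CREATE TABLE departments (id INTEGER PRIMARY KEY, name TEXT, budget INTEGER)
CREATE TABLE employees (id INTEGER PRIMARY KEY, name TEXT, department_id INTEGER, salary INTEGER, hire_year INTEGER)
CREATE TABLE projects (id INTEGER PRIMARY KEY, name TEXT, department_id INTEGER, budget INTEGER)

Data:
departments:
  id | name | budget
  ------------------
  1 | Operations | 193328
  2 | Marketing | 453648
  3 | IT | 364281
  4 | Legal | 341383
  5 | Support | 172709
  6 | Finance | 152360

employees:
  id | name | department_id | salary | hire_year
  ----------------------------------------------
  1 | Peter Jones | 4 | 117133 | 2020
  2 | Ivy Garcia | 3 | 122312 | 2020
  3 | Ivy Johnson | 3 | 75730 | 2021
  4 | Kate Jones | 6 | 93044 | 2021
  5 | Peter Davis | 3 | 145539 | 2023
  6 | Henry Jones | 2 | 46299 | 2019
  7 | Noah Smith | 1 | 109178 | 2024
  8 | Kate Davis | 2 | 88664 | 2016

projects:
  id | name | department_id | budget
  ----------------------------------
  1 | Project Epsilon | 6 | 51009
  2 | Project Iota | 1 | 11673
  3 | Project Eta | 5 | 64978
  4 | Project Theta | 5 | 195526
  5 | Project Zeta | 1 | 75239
SELECT name, salary, hire_year FROM employees WHERE salary >= 83699 OR hire_year > 2023

Execution result:
name | salary | hire_year
Peter Jones | 117133 | 2020
Ivy Garcia | 122312 | 2020
Kate Jones | 93044 | 2021
Peter Davis | 145539 | 2023
Noah Smith | 109178 | 2024
Kate Davis | 88664 | 2016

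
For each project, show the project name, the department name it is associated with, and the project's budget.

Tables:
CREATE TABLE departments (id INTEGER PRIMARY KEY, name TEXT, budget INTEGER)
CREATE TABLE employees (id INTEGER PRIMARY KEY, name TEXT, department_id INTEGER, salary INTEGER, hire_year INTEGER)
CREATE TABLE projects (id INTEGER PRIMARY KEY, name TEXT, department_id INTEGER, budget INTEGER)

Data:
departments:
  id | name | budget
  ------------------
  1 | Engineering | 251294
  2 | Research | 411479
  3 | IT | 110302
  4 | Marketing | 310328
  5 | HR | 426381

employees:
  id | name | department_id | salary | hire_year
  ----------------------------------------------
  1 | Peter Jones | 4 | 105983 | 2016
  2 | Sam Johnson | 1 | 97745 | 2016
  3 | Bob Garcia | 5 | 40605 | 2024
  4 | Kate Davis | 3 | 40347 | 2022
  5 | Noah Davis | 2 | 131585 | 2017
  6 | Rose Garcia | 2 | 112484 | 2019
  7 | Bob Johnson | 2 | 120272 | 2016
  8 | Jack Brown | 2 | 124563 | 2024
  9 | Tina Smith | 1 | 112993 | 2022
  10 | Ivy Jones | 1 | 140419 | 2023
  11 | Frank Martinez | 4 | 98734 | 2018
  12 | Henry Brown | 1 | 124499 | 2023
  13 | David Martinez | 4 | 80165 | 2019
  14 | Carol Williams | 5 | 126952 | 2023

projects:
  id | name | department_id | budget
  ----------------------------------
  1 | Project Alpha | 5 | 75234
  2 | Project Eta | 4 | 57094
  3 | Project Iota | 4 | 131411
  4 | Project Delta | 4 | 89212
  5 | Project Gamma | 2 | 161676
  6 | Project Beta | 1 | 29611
SELECT c.name, p.name AS department, c.budget FROM projects c JOIN departments p ON c.department_id = p.id

Execution result:
name | department | budget
Project Alpha | HR | 75234
Project Eta | Marketing | 57094
Project Iota | Marketing | 131411
Project Delta | Marketing | 89212
Project Gamma | Research | 161676
Project Beta | Engineering | 29611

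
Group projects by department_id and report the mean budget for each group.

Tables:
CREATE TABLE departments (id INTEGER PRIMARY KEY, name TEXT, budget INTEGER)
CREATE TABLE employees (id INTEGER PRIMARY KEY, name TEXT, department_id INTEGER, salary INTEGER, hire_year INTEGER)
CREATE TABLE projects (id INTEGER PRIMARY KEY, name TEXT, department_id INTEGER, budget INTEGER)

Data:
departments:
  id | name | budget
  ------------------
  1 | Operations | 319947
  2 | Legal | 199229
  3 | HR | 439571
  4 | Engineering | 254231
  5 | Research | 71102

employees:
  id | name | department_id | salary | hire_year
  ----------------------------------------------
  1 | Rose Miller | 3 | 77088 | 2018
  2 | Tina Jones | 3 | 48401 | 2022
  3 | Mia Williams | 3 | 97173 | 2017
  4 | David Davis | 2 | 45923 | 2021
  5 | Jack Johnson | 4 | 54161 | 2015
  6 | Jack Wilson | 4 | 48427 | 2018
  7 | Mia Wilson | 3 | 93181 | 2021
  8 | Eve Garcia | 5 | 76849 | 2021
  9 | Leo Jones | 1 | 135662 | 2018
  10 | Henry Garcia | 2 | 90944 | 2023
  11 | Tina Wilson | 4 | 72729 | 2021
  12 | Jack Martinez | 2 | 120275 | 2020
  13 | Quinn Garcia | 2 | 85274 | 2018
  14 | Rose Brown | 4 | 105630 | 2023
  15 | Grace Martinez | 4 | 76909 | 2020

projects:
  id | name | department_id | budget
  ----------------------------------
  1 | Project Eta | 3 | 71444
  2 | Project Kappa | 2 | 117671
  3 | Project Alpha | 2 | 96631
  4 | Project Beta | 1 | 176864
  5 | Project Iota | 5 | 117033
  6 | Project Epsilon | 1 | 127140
SELECT department_id, AVG(budget) AS avg_budget FROM projects GROUP BY department_id

Execution result:
department_id | avg_budget
1 | 152002.00
2 | 107151.00
3 | 71444.00
5 | 117033.00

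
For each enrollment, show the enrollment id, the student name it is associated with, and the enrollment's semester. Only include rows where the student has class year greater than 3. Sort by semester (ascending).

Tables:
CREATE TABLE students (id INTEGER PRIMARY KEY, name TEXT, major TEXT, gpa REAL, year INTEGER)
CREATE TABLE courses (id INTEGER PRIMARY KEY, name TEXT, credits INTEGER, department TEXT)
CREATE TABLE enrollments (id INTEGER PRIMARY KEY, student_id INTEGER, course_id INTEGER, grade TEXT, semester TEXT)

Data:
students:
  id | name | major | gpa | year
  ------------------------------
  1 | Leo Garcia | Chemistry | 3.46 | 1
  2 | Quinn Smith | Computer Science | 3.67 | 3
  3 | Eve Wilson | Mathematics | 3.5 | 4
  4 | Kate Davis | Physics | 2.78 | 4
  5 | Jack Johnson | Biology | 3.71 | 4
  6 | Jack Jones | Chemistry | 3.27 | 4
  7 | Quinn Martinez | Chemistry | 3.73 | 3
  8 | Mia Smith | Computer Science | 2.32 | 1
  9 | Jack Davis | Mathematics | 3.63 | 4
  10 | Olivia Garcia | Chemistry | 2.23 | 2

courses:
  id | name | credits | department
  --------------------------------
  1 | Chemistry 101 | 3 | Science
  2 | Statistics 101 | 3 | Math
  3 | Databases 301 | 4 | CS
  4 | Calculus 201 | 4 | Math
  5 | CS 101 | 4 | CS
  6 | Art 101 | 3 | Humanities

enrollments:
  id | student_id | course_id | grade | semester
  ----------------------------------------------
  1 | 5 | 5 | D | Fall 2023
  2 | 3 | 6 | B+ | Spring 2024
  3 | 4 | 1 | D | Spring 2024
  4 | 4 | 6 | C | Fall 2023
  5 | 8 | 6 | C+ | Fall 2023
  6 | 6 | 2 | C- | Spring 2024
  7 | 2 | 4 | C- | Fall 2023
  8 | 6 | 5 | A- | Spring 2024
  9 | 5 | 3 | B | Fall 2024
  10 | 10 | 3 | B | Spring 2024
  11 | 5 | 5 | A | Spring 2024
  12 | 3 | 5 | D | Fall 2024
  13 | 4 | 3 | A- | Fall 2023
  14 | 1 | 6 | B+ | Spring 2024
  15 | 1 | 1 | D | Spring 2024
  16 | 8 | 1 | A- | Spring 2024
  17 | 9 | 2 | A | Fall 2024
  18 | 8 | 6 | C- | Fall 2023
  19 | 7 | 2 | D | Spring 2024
SELECT c.id, p.name AS student, c.semester FROM enrollments c JOIN students p ON c.student_id = p.id WHERE p.year > 3 ORDER BY c.semester ASC

Execution result:
id | student | semester
1 | Jack Johnson | Fall 2023
4 | Kate Davis | Fall 2023
13 | Kate Davis | Fall 2023
9 | Jack Johnson | Fall 2024
12 | Eve Wilson | Fall 2024
17 | Jack Davis | Fall 2024
2 | Eve Wilson | Spring 2024
3 | Kate Davis | Spring 2024
6 | Jack Jones | Spring 2024
8 | Jack Jones | Spring 2024
11 | Jack Johnson | Spring 2024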